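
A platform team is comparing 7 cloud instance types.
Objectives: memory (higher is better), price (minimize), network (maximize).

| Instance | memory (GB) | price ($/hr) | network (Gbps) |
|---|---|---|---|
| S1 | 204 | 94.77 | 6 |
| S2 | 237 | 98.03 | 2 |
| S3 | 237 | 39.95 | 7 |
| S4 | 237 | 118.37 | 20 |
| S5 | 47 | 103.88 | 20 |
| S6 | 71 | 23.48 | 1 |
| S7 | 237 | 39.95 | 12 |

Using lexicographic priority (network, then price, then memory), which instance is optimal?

S5

First maximize network: best is 20, kept {S4, S5}.
Then minimize price: best is 103.88, kept {S5}.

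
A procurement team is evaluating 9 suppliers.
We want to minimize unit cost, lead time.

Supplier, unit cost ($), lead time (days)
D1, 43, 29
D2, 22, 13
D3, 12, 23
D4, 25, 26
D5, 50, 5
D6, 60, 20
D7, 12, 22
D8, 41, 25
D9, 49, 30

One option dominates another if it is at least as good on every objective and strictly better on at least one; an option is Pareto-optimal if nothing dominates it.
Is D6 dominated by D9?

No

D9 vs D6: D9 is worse on lead time (30 vs 20), so it does not dominate D6.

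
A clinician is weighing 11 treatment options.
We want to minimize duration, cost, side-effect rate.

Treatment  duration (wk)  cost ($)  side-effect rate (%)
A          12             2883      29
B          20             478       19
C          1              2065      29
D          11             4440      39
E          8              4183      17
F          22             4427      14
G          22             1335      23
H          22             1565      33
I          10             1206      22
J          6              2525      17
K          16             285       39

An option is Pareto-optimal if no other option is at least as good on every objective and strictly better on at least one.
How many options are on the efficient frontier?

6

A: dominated by C (duration 1≤12, cost 2065≤2883, side-effect rate 29≤29).
B: not dominated.
C: not dominated (best duration).
D: dominated by C (duration 1≤11, cost 2065≤4440, side-effect rate 29≤39).
E: dominated by J (duration 6≤8, cost 2525≤4183, side-effect rate 17≤17).
F: not dominated (best side-effect rate).
G: dominated by B (duration 20≤22, cost 478≤1335, side-effect rate 19≤23).
H: dominated by B (duration 20≤22, cost 478≤1565, side-effect rate 19≤33).
I: not dominated.
J: not dominated.
K: not dominated (best cost).
Pareto-optimal: B, C, F, I, J, K → 6.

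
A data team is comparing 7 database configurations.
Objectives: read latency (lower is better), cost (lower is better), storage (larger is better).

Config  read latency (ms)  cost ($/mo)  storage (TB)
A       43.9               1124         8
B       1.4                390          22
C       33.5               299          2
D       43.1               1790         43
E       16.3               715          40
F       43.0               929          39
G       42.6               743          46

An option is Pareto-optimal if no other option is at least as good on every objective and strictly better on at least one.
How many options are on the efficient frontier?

4

A: dominated by B (read latency 1.4≤43.9, cost 390≤1124, storage 22≥8).
B: not dominated (best read latency).
C: not dominated (best cost).
D: dominated by G (read latency 42.6≤43.1, cost 743≤1790, storage 46≥43).
E: not dominated.
F: dominated by E (read latency 16.3≤43.0, cost 715≤929, storage 40≥39).
G: not dominated (best storage).
Pareto-optimal: B, C, E, G → 4.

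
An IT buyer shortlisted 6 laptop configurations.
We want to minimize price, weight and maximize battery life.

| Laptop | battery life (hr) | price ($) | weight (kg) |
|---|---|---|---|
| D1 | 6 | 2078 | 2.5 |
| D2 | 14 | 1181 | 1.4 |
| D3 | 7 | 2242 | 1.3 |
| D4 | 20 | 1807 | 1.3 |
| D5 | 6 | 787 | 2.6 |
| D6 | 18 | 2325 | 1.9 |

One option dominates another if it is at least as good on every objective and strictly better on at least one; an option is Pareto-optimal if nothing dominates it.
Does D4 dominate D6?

Yes

D4 vs D6: battery life 20≥18, price 1807≤2325, weight 1.3≤1.9 — D4 is at least as good on every objective with at least one strict improvement.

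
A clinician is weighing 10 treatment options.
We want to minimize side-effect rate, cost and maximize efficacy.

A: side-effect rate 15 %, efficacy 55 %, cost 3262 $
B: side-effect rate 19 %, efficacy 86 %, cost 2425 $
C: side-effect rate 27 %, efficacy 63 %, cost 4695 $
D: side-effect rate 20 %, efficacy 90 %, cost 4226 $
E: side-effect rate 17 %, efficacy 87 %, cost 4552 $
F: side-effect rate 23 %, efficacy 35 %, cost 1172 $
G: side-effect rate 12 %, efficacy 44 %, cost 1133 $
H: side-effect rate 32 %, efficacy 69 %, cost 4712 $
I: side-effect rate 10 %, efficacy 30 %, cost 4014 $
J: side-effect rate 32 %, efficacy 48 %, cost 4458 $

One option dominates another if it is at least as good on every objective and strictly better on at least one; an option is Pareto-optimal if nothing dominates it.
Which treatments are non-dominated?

A: not dominated.
B: not dominated.
C: dominated by B (side-effect rate 19≤27, efficacy 86≥63, cost 2425≤4695).
D: not dominated (best efficacy).
E: not dominated.
F: dominated by G (side-effect rate 12≤23, efficacy 44≥35, cost 1133≤1172).
G: not dominated (best cost).
H: dominated by B (side-effect rate 19≤32, efficacy 86≥69, cost 2425≤4712).
I: not dominated (best side-effect rate).
J: dominated by A (side-effect rate 15≤32, efficacy 55≥48, cost 3262≤4458).

A, B, D, E, G, I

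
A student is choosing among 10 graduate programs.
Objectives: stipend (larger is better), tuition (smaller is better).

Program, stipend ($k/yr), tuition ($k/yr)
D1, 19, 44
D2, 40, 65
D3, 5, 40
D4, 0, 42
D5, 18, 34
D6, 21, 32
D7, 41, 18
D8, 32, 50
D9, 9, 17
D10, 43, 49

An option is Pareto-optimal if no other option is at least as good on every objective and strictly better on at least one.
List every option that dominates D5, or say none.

D6: stipend 21≥18, tuition 32≤34 — dominates D5.
D7: stipend 41≥18, tuition 18≤34 — dominates D5.
Others (D1, D2, D3, D4, D8, D9, D10) are each worse than D5 on at least one objective.

D6, D7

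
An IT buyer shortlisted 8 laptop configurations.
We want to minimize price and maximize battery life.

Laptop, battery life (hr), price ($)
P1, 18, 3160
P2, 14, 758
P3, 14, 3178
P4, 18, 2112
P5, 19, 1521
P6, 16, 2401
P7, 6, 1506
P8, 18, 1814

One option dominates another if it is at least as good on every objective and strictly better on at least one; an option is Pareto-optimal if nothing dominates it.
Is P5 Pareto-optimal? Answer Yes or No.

P1: worse on battery life (18 vs 19).
P2: worse on battery life (14 vs 19).
P3: worse on battery life (14 vs 19).
P4: worse on battery life (18 vs 19).
P6: worse on battery life (16 vs 19).
P7: worse on battery life (6 vs 19).
P8: worse on battery life (18 vs 19).
No option is at least as good as P5 on every objective and strictly better on one.

Yes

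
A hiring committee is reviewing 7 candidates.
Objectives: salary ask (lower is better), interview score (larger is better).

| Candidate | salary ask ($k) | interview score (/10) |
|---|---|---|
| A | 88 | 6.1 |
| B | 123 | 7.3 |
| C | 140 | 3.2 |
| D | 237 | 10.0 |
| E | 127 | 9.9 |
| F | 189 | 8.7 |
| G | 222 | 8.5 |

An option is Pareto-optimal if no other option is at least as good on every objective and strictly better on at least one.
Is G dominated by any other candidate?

E vs G: salary ask 127≤222, interview score 9.9≥8.5 — E is at least as good on every objective and strictly better on at least one, so E dominates G.

Yes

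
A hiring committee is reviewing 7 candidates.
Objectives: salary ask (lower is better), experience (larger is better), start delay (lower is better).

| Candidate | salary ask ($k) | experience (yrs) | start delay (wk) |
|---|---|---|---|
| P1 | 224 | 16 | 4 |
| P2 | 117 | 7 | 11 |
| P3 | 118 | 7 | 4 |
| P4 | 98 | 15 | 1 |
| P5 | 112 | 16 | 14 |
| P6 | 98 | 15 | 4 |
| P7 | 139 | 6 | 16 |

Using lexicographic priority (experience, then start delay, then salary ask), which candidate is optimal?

P1

First maximize experience: best is 16, kept {P1, P5}.
Then minimize start delay: best is 4, kept {P1}.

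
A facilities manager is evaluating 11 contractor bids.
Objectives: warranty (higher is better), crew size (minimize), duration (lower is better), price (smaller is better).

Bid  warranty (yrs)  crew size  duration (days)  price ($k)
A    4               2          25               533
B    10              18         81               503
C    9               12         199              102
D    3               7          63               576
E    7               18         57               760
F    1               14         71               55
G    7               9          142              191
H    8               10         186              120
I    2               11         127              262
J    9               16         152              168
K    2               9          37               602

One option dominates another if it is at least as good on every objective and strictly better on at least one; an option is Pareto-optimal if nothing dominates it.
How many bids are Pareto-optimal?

9

A: not dominated (best crew size).
B: not dominated (best warranty).
C: not dominated.
D: dominated by A (warranty 4≥3, crew size 2≤7, duration 25≤63, price 533≤576).
E: not dominated.
F: not dominated (best price).
G: not dominated.
H: not dominated.
I: not dominated.
J: not dominated.
K: dominated by A (warranty 4≥2, crew size 2≤9, duration 25≤37, price 533≤602).
Pareto-optimal: A, B, C, E, F, G, H, I, J → 9.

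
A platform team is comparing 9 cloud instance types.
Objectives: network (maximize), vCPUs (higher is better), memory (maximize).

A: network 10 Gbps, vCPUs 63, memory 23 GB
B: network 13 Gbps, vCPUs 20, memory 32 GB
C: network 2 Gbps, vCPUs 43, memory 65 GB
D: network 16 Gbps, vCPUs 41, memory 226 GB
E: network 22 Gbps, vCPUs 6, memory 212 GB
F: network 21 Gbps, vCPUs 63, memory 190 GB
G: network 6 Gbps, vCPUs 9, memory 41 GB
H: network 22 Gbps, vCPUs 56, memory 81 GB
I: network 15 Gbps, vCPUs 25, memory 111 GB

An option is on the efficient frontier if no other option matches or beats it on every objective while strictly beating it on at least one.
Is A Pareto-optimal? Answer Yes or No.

F vs A: network 21≥10, vCPUs 63≥63, memory 190≥23 — F is at least as good on every objective and strictly better on at least one, so F dominates A.

No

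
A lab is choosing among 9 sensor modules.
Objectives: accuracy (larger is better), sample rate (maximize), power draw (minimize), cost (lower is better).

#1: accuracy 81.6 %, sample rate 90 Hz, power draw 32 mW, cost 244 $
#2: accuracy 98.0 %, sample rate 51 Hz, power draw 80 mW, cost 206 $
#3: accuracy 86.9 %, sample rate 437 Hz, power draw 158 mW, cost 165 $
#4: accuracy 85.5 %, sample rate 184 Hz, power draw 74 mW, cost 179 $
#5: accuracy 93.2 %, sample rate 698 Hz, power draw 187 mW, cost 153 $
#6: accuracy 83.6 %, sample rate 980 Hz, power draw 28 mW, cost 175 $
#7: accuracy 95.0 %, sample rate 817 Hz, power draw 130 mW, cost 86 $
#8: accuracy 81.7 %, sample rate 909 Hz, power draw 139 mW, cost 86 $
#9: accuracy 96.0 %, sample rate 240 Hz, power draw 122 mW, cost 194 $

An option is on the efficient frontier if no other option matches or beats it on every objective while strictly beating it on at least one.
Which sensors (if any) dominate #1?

#6: accuracy 83.6≥81.6, sample rate 980≥90, power draw 28≤32, cost 175≤244 — dominates #1.
Others (#2, #3, #4, #5, #7, #8, #9) are each worse than #1 on at least one objective.

#6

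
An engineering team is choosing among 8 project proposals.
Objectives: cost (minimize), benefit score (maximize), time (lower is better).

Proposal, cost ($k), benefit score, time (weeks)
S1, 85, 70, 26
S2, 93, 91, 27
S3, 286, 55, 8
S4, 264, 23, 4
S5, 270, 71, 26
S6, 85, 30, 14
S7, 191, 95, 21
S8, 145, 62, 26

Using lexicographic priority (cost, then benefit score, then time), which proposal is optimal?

First minimize cost: best is 85, kept {S1, S6}.
Then maximize benefit score: best is 70, kept {S1}.

S1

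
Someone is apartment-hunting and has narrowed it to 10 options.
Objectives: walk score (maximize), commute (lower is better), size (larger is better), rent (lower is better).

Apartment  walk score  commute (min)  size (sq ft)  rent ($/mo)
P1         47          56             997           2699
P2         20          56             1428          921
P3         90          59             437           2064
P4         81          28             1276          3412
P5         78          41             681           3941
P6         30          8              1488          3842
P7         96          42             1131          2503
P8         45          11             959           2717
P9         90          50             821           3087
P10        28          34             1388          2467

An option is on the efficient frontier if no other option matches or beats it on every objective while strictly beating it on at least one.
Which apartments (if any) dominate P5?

P4

P4: walk score 81≥78, commute 28≤41, size 1276≥681, rent 3412≤3941 — dominates P5.
Others (P1, P2, P3, P6, P7, P8, P9, P10) are each worse than P5 on at least one objective.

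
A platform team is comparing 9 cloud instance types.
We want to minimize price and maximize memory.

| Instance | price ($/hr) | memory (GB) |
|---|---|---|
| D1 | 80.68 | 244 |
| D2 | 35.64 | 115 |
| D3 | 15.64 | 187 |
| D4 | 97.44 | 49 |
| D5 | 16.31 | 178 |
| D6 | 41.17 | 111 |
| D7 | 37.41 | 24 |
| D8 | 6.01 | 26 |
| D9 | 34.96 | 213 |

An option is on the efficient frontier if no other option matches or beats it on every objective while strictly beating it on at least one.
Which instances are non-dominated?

D1, D3, D8, D9

D1: not dominated (best memory).
D2: dominated by D3 (price 15.64≤35.64, memory 187≥115).
D3: not dominated.
D4: dominated by D1 (price 80.68≤97.44, memory 244≥49).
D5: dominated by D3 (price 15.64≤16.31, memory 187≥178).
D6: dominated by D2 (price 35.64≤41.17, memory 115≥111).
D7: dominated by D2 (price 35.64≤37.41, memory 115≥24).
D8: not dominated (best price).
D9: not dominated.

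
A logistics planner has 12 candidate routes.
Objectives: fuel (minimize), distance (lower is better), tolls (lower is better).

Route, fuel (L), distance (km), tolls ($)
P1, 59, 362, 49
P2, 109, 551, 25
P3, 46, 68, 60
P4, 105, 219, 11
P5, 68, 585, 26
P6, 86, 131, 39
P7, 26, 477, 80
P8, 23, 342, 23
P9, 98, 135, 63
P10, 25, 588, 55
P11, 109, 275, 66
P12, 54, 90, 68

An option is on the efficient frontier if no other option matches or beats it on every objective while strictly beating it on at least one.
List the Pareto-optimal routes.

P1: dominated by P8 (fuel 23≤59, distance 342≤362, tolls 23≤49).
P2: dominated by P4 (fuel 105≤109, distance 219≤551, tolls 11≤25).
P3: not dominated (best distance).
P4: not dominated (best tolls).
P5: dominated by P8 (fuel 23≤68, distance 342≤585, tolls 23≤26).
P6: not dominated.
P7: dominated by P8 (fuel 23≤26, distance 342≤477, tolls 23≤80).
P8: not dominated (best fuel).
P9: dominated by P3 (fuel 46≤98, distance 68≤135, tolls 60≤63).
P10: dominated by P8 (fuel 23≤25, distance 342≤588, tolls 23≤55).
P11: dominated by P3 (fuel 46≤109, distance 68≤275, tolls 60≤66).
P12: dominated by P3 (fuel 46≤54, distance 68≤90, tolls 60≤68).

P3, P4, P6, P8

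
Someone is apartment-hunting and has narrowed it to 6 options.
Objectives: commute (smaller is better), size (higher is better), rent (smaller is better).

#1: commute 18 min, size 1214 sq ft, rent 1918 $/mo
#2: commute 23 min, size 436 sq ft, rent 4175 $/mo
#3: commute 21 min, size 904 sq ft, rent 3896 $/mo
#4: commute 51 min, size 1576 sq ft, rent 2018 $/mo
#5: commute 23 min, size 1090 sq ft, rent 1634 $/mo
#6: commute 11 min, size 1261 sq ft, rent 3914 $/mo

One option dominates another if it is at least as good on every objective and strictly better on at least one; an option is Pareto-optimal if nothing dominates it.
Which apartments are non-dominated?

#1: not dominated.
#2: dominated by #1 (commute 18≤23, size 1214≥436, rent 1918≤4175).
#3: dominated by #1 (commute 18≤21, size 1214≥904, rent 1918≤3896).
#4: not dominated (best size).
#5: not dominated (best rent).
#6: not dominated (best commute).

#1, #4, #5, #6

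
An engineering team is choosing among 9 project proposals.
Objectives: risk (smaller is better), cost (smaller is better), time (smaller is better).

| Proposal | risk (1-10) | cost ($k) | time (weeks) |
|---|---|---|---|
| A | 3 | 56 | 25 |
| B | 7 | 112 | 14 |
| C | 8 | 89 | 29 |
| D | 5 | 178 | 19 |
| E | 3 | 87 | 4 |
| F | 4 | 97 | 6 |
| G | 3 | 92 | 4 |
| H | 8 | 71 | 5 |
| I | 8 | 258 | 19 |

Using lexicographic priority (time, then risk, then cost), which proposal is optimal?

First minimize time: best is 4, kept {E, G}.
Then minimize risk: best is 3, kept {E, G}.
Then minimize cost: best is 87, kept {E}.

E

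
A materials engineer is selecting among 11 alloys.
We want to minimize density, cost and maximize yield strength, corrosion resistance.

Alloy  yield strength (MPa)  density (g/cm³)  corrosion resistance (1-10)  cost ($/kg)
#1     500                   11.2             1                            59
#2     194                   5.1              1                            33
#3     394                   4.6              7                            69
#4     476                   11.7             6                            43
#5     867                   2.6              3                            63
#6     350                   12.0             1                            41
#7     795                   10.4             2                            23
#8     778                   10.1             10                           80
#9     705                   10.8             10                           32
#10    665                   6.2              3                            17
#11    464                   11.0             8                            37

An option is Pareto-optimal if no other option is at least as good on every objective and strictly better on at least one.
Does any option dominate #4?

Yes

#9 vs #4: yield strength 705≥476, density 10.8≤11.7, corrosion resistance 10≥6, cost 32≤43 — #9 is at least as good on every objective and strictly better on at least one, so #9 dominates #4.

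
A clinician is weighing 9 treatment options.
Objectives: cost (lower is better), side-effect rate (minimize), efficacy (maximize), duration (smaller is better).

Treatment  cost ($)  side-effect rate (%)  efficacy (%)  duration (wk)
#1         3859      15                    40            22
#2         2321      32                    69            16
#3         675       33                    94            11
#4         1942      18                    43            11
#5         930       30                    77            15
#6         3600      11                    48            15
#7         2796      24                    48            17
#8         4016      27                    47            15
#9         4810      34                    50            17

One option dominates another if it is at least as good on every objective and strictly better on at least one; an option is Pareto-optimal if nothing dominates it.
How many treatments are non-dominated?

5

#1: dominated by #6 (cost 3600≤3859, side-effect rate 11≤15, efficacy 48≥40, duration 15≤22).
#2: dominated by #5 (cost 930≤2321, side-effect rate 30≤32, efficacy 77≥69, duration 15≤16).
#3: not dominated (best cost).
#4: not dominated.
#5: not dominated.
#6: not dominated (best side-effect rate).
#7: not dominated.
#8: dominated by #6 (cost 3600≤4016, side-effect rate 11≤27, efficacy 48≥47, duration 15≤15).
#9: dominated by #2 (cost 2321≤4810, side-effect rate 32≤34, efficacy 69≥50, duration 16≤17).
Pareto-optimal: #3, #4, #5, #6, #7 → 5.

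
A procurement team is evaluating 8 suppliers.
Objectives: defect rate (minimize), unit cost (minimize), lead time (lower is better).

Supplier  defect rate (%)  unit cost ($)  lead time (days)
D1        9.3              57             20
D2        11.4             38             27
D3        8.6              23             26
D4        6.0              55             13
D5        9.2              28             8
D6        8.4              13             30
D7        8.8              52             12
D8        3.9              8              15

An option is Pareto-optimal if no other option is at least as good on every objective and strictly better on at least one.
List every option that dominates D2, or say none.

D3: defect rate 8.6≤11.4, unit cost 23≤38, lead time 26≤27 — dominates D2.
D5: defect rate 9.2≤11.4, unit cost 28≤38, lead time 8≤27 — dominates D2.
D8: defect rate 3.9≤11.4, unit cost 8≤38, lead time 15≤27 — dominates D2.
Others (D1, D4, D6, D7) are each worse than D2 on at least one objective.

D3, D5, D8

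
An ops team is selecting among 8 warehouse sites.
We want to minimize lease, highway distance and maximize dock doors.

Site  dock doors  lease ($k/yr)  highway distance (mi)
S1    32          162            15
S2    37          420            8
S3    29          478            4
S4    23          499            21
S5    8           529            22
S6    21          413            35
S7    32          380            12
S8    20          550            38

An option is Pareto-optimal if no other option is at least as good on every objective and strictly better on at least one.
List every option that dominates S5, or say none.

S1, S2, S3, S4, S7

S1: dock doors 32≥8, lease 162≤529, highway distance 15≤22 — dominates S5.
S2: dock doors 37≥8, lease 420≤529, highway distance 8≤22 — dominates S5.
S3: dock doors 29≥8, lease 478≤529, highway distance 4≤22 — dominates S5.
S4: dock doors 23≥8, lease 499≤529, highway distance 21≤22 — dominates S5.
S7: dock doors 32≥8, lease 380≤529, highway distance 12≤22 — dominates S5.
Others (S6, S8) are each worse than S5 on at least one objective.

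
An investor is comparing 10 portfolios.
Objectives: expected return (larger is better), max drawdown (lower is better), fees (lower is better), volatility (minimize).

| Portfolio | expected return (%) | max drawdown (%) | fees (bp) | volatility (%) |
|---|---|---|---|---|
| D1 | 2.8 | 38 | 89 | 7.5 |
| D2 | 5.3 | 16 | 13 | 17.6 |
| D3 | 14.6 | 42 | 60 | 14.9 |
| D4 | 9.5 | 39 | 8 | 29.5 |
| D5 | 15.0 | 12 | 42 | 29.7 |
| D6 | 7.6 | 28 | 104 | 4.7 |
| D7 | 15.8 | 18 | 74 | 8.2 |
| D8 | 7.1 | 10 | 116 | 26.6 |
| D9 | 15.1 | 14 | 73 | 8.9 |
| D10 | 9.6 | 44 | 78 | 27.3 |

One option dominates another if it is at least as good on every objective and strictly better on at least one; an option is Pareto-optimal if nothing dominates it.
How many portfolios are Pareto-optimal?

9

D1: not dominated.
D2: not dominated.
D3: not dominated.
D4: not dominated (best fees).
D5: not dominated.
D6: not dominated (best volatility).
D7: not dominated (best expected return).
D8: not dominated (best max drawdown).
D9: not dominated.
D10: dominated by D3 (expected return 14.6≥9.6, max drawdown 42≤44, fees 60≤78, volatility 14.9≤27.3).
Pareto-optimal: D1, D2, D3, D4, D5, D6, D7, D8, D9 → 9.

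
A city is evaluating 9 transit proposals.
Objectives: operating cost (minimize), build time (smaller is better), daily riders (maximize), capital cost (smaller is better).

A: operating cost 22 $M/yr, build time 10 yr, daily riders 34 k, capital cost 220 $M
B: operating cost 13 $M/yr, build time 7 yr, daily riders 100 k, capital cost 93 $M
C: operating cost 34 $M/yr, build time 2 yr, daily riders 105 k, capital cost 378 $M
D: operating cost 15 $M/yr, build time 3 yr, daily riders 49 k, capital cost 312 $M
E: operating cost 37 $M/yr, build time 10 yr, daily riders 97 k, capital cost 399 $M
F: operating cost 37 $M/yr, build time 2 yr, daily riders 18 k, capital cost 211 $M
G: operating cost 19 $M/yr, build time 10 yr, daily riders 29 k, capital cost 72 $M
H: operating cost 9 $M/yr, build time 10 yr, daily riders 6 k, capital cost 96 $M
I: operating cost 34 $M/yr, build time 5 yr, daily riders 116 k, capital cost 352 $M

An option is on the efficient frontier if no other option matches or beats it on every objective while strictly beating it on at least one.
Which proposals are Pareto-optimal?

B, C, D, F, G, H, I

A: dominated by B (operating cost 13≤22, build time 7≤10, daily riders 100≥34, capital cost 93≤220).
B: not dominated.
C: not dominated.
D: not dominated.
E: dominated by B (operating cost 13≤37, build time 7≤10, daily riders 100≥97, capital cost 93≤399).
F: not dominated.
G: not dominated (best capital cost).
H: not dominated (best operating cost).
I: not dominated (best daily riders).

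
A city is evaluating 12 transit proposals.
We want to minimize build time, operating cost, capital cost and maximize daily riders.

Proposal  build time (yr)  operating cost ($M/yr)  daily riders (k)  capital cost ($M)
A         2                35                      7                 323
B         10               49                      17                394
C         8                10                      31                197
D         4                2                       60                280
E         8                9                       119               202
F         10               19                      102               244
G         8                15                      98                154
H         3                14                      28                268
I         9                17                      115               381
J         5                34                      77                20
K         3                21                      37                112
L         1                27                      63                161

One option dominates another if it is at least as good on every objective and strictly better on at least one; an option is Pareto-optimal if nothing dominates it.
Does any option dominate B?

C vs B: build time 8≤10, operating cost 10≤49, daily riders 31≥17, capital cost 197≤394 — C is at least as good on every objective and strictly better on at least one, so C dominates B.

Yes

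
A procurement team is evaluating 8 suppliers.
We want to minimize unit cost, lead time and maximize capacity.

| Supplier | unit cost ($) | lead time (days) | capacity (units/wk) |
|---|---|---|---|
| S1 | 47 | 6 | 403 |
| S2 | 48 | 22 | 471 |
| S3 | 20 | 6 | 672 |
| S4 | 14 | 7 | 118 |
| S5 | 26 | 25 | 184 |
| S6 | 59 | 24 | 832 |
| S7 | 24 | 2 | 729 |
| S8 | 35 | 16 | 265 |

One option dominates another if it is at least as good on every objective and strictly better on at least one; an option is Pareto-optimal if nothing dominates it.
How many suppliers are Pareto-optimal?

4

S1: dominated by S3 (unit cost 20≤47, lead time 6≤6, capacity 672≥403).
S2: dominated by S3 (unit cost 20≤48, lead time 6≤22, capacity 672≥471).
S3: not dominated.
S4: not dominated (best unit cost).
S5: dominated by S3 (unit cost 20≤26, lead time 6≤25, capacity 672≥184).
S6: not dominated (best capacity).
S7: not dominated (best lead time).
S8: dominated by S3 (unit cost 20≤35, lead time 6≤16, capacity 672≥265).
Pareto-optimal: S3, S4, S6, S7 → 4.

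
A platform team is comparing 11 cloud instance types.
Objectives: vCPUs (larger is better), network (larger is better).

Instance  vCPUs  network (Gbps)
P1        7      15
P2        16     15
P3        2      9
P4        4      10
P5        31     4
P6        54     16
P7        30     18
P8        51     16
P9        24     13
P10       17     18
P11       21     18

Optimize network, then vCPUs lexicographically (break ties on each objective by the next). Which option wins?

First maximize network: best is 18, kept {P7, P10, P11}.
Then maximize vCPUs: best is 30, kept {P7}.

P7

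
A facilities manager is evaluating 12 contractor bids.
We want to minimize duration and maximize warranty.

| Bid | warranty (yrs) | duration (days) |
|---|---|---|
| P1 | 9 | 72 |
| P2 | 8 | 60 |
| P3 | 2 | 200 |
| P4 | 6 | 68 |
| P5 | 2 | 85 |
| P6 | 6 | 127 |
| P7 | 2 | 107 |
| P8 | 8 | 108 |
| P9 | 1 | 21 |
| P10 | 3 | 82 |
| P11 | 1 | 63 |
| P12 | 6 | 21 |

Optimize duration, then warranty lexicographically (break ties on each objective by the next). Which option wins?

First minimize duration: best is 21, kept {P9, P12}.
Then maximize warranty: best is 6, kept {P12}.

P12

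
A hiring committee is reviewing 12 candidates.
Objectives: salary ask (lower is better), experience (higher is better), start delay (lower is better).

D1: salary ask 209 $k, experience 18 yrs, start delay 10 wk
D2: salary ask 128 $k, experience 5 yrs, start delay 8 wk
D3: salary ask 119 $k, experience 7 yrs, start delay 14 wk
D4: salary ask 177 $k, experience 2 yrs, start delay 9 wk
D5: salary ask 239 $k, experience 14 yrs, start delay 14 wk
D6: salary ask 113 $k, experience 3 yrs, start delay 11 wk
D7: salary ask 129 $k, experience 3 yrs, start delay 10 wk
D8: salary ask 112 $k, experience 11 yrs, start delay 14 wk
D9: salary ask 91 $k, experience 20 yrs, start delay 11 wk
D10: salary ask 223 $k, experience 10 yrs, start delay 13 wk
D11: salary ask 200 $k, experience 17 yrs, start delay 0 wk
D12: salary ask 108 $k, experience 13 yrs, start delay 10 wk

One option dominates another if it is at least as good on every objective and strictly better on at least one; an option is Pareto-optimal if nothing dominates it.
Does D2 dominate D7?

D2 vs D7: salary ask 128≤129, experience 5≥3, start delay 8≤10 — D2 is at least as good on every objective with at least one strict improvement.

Yes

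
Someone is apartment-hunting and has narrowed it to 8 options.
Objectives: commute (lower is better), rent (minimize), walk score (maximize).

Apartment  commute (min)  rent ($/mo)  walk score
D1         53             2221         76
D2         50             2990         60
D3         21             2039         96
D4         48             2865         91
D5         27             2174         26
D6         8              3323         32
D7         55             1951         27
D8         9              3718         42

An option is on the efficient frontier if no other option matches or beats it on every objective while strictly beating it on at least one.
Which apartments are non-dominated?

D1: dominated by D3 (commute 21≤53, rent 2039≤2221, walk score 96≥76).
D2: dominated by D3 (commute 21≤50, rent 2039≤2990, walk score 96≥60).
D3: not dominated (best walk score).
D4: dominated by D3 (commute 21≤48, rent 2039≤2865, walk score 96≥91).
D5: dominated by D3 (commute 21≤27, rent 2039≤2174, walk score 96≥26).
D6: not dominated (best commute).
D7: not dominated (best rent).
D8: not dominated.

D3, D6, D7, D8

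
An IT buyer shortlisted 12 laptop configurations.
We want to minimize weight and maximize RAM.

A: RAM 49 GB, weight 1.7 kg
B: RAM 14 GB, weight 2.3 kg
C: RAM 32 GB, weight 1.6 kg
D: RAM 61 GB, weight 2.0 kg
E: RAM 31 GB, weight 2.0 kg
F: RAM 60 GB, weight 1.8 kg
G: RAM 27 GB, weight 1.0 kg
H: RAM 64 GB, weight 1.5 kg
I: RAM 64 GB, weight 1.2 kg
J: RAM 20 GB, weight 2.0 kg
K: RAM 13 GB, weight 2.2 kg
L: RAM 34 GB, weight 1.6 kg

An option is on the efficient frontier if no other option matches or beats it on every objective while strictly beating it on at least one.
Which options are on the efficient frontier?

A: dominated by H (RAM 64≥49, weight 1.5≤1.7).
B: dominated by A (RAM 49≥14, weight 1.7≤2.3).
C: dominated by H (RAM 64≥32, weight 1.5≤1.6).
D: dominated by H (RAM 64≥61, weight 1.5≤2.0).
E: dominated by A (RAM 49≥31, weight 1.7≤2.0).
F: dominated by H (RAM 64≥60, weight 1.5≤1.8).
G: not dominated (best weight).
H: dominated by I (RAM 64≥64, weight 1.2≤1.5).
I: not dominated.
J: dominated by A (RAM 49≥20, weight 1.7≤2.0).
K: dominated by A (RAM 49≥13, weight 1.7≤2.2).
L: dominated by H (RAM 64≥34, weight 1.5≤1.6).

G, I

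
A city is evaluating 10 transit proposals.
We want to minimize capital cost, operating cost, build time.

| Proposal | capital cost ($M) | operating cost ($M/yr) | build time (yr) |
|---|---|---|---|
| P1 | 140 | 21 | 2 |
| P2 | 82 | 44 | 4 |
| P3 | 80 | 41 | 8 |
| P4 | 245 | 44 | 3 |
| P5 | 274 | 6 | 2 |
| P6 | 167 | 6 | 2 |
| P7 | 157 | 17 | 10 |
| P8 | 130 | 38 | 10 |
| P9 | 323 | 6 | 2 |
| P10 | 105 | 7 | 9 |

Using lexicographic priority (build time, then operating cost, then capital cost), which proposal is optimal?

First minimize build time: best is 2, kept {P1, P5, P6, P9}.
Then minimize operating cost: best is 6, kept {P5, P6, P9}.
Then minimize capital cost: best is 167, kept {P6}.

P6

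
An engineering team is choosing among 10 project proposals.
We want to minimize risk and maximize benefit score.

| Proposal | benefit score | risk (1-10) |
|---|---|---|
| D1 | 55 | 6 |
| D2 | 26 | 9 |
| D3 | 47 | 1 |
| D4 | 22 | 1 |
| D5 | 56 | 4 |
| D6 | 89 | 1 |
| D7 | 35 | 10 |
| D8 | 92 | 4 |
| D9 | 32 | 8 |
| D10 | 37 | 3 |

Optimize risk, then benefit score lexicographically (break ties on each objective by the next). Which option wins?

First minimize risk: best is 1, kept {D3, D4, D6}.
Then maximize benefit score: best is 89, kept {D6}.

D6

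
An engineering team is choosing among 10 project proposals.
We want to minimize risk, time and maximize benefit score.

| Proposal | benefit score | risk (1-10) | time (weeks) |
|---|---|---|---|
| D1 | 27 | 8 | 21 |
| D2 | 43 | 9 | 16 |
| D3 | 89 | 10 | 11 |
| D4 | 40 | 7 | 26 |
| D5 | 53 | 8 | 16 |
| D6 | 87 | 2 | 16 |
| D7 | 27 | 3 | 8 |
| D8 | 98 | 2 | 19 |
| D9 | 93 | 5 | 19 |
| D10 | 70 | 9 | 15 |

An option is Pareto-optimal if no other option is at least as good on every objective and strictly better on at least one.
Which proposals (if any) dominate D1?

D5, D6, D7, D8, D9

D5: benefit score 53≥27, risk 8≤8, time 16≤21 — dominates D1.
D6: benefit score 87≥27, risk 2≤8, time 16≤21 — dominates D1.
D7: benefit score 27≥27, risk 3≤8, time 8≤21 — dominates D1.
D8: benefit score 98≥27, risk 2≤8, time 19≤21 — dominates D1.
D9: benefit score 93≥27, risk 5≤8, time 19≤21 — dominates D1.
Others (D2, D3, D4, D10) are each worse than D1 on at least one objective.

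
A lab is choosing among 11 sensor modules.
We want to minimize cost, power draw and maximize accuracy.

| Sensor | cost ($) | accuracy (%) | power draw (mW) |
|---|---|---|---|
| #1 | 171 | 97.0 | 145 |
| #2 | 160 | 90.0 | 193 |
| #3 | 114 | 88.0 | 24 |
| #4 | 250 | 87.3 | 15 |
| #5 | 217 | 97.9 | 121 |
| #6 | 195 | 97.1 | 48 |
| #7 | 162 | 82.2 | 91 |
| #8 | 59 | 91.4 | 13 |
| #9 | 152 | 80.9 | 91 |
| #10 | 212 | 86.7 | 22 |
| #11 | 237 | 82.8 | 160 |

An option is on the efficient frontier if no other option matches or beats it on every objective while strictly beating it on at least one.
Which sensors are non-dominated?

#1: not dominated.
#2: dominated by #8 (cost 59≤160, accuracy 91.4≥90.0, power draw 13≤193).
#3: dominated by #8 (cost 59≤114, accuracy 91.4≥88.0, power draw 13≤24).
#4: dominated by #8 (cost 59≤250, accuracy 91.4≥87.3, power draw 13≤15).
#5: not dominated (best accuracy).
#6: not dominated.
#7: dominated by #3 (cost 114≤162, accuracy 88.0≥82.2, power draw 24≤91).
#8: not dominated (best cost).
#9: dominated by #3 (cost 114≤152, accuracy 88.0≥80.9, power draw 24≤91).
#10: dominated by #8 (cost 59≤212, accuracy 91.4≥86.7, power draw 13≤22).
#11: dominated by #1 (cost 171≤237, accuracy 97.0≥82.8, power draw 145≤160).

#1, #5, #6, #8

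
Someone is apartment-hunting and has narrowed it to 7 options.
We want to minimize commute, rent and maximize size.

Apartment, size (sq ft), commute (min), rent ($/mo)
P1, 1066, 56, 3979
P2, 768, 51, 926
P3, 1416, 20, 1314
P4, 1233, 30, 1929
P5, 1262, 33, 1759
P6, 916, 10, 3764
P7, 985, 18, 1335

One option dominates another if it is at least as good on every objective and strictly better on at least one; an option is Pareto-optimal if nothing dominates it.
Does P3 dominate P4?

P3 vs P4: size 1416≥1233, commute 20≤30, rent 1314≤1929 — P3 is at least as good on every objective with at least one strict improvement.

Yes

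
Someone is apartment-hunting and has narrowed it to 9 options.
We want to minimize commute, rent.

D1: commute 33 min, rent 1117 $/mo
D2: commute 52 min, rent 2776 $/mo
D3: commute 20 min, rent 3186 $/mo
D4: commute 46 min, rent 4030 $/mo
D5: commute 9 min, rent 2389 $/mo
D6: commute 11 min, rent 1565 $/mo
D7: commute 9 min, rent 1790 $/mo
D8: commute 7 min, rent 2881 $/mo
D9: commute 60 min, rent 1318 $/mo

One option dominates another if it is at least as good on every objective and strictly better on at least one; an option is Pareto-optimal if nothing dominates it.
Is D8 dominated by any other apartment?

D1: worse on commute (33 vs 7).
D2: worse on commute (52 vs 7).
D3: worse on commute (20 vs 7).
D4: worse on commute (46 vs 7).
D5: worse on commute (9 vs 7).
D6: worse on commute (11 vs 7).
D7: worse on commute (9 vs 7).
D9: worse on commute (60 vs 7).
No option is at least as good as D8 on every objective and strictly better on one.

No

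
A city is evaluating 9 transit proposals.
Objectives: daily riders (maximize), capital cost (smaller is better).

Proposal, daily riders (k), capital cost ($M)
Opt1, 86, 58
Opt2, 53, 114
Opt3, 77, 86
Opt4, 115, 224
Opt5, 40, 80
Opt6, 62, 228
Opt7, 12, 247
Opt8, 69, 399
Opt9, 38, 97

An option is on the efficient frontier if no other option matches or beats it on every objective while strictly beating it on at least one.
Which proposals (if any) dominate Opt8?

Opt1: daily riders 86≥69, capital cost 58≤399 — dominates Opt8.
Opt3: daily riders 77≥69, capital cost 86≤399 — dominates Opt8.
Opt4: daily riders 115≥69, capital cost 224≤399 — dominates Opt8.
Others (Opt2, Opt5, Opt6, Opt7, Opt9) are each worse than Opt8 on at least one objective.

Opt1, Opt3, Opt4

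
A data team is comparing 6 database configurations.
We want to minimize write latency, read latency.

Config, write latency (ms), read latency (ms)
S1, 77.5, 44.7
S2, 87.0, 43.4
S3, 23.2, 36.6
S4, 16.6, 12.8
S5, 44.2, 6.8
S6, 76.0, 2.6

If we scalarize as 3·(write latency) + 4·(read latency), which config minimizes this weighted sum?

S1: 3·77.5 + 4·44.7 = 411.3
S2: 3·87.0 + 4·43.4 = 434.6
S3: 3·23.2 + 4·36.6 = 216.0
S4: 3·16.6 + 4·12.8 = 101.0
S5: 3·44.2 + 4·6.8 = 159.8
S6: 3·76.0 + 4·2.6 = 238.4
Lowest: S4 at 101.0.

S4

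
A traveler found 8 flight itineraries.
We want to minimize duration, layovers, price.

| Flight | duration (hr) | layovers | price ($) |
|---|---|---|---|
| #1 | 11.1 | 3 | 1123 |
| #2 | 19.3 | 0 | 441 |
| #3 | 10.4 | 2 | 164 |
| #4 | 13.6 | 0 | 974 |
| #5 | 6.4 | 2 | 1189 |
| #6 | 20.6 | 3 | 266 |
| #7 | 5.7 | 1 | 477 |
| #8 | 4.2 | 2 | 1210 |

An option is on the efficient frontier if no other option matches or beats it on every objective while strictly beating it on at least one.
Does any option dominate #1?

#3 vs #1: duration 10.4≤11.1, layovers 2≤3, price 164≤1123 — #3 is at least as good on every objective and strictly better on at least one, so #3 dominates #1.

Yes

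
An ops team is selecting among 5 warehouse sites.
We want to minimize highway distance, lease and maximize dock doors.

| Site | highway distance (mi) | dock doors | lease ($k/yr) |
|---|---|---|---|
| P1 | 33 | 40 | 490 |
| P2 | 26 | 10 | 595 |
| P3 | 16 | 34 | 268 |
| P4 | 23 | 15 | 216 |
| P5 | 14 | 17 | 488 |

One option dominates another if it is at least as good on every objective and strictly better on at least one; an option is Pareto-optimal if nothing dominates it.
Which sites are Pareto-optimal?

P1, P3, P4, P5

P1: not dominated (best dock doors).
P2: dominated by P3 (highway distance 16≤26, dock doors 34≥10, lease 268≤595).
P3: not dominated.
P4: not dominated (best lease).
P5: not dominated (best highway distance).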